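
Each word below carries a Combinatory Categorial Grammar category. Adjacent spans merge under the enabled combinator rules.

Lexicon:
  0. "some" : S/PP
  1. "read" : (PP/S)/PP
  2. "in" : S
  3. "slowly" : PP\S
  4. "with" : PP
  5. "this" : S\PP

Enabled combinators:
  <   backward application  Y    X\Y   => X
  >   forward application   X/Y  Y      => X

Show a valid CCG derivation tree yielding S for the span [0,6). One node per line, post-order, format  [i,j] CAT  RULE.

[0,6] S   >
  [0,1] "some" : S/PP
  [1,6] PP   >
    [1,4] PP/S   >
      [1,2] "read" : (PP/S)/PP
      [2,4] PP   <
        [2,3] "in" : S
        [3,4] "slowly" : PP\S
    [4,6] S   <
      [4,5] "with" : PP
      [5,6] "this" : S\PP

[0,1] S/PP  lex  "some"
[1,2] (PP/S)/PP  lex  "read"
[2,3] S  lex  "in"
[3,4] PP\S  lex  "slowly"
[2,4] PP  <  k=3
[1,4] PP/S  >  k=2
[4,5] PP  lex  "with"
[5,6] S\PP  lex  "this"
[4,6] S  <  k=5
[1,6] PP  >  k=4
[0,6] S  >  k=1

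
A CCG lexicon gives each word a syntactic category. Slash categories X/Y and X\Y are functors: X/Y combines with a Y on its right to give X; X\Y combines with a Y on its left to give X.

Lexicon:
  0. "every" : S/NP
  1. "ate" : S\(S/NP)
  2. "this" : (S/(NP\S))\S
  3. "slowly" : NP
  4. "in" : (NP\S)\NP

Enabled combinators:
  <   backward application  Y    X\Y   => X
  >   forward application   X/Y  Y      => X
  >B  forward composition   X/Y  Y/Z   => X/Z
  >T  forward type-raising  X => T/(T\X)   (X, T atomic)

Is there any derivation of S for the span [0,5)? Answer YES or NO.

YES

[0,5] S   >
  [0,3] S/(NP\S)   <
    [0,2] S   <
      [0,1] "every" : S/NP
      [1,2] "ate" : S\(S/NP)
    [2,3] "this" : (S/(NP\S))\S
  [3,5] NP\S   <
    [3,4] "slowly" : NP
    [4,5] "in" : (NP\S)\NP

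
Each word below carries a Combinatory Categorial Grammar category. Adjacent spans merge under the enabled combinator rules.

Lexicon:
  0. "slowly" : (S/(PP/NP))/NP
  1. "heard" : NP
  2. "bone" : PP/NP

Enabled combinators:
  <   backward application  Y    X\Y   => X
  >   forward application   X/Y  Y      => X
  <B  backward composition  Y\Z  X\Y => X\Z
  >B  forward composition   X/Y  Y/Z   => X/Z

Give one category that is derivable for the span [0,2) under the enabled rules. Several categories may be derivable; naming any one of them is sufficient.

S/(PP/NP)

[0,3] S   >
  [0,2] S/(PP/NP)   >
    [0,1] "slowly" : (S/(PP/NP))/NP
    [1,2] "heard" : NP
  [2,3] "bone" : PP/NP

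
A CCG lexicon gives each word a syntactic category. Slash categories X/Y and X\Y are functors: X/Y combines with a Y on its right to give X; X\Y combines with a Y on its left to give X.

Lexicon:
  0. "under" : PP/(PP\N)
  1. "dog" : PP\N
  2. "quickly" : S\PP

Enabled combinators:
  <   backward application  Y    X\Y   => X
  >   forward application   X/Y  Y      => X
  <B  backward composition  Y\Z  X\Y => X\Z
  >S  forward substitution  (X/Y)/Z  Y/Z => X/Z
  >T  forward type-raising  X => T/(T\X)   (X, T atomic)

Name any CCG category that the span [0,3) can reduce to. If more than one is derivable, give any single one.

[0,3] S   <
  [0,2] PP   >
    [0,1] "under" : PP/(PP\N)
    [1,2] "dog" : PP\N
  [2,3] "quickly" : S\PP

S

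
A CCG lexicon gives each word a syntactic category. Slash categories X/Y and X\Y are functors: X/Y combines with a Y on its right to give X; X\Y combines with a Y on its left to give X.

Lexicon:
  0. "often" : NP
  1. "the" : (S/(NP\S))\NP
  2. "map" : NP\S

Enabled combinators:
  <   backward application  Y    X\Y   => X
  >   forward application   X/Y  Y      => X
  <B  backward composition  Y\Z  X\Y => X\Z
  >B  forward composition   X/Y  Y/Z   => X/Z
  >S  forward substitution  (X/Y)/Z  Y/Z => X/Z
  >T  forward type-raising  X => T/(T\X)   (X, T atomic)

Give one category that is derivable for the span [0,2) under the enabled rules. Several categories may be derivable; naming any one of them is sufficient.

S/(NP\S)

[0,3] S   >
  [0,2] S/(NP\S)   <
    [0,1] "often" : NP
    [1,2] "the" : (S/(NP\S))\NP
  [2,3] "map" : NP\S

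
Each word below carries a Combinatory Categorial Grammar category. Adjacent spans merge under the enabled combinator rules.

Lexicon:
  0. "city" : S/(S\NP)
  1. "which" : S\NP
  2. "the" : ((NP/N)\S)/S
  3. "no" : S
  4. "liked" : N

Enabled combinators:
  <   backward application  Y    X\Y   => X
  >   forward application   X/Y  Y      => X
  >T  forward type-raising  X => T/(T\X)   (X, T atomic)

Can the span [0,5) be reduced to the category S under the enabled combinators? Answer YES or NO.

NO

S/(S\NP) S\NP ((NP/N)\S)/S S N
CKY chart[0,5] = {N/(N\NP), NP, NP/(NP\NP), PP/(PP\NP), S/(S\NP)}; S ∉ chart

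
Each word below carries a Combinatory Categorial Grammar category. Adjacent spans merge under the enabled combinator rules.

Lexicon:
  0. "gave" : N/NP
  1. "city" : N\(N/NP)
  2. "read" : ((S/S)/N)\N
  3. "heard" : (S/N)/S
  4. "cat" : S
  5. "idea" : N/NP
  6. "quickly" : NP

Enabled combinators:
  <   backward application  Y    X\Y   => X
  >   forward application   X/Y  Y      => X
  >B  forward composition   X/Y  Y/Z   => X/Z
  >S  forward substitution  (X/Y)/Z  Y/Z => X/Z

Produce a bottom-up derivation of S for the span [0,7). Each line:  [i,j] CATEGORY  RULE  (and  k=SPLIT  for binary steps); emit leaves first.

[0,1] N/NP  lex  "gave"
[1,2] N\(N/NP)  lex  "city"
[0,2] N  <  k=1
[2,3] ((S/S)/N)\N  lex  "read"
[0,3] (S/S)/N  <  k=2
[3,4] (S/N)/S  lex  "heard"
[4,5] S  lex  "cat"
[3,5] S/N  >  k=4
[0,5] S/N  >S  k=3
[5,6] N/NP  lex  "idea"
[6,7] NP  lex  "quickly"
[5,7] N  >  k=6
[0,7] S  >  k=5

[0,7] S   >
  [0,5] S/N   >S
    [0,3] (S/S)/N   <
      [0,2] N   <
        [0,1] "gave" : N/NP
        [1,2] "city" : N\(N/NP)
      [2,3] "read" : ((S/S)/N)\N
    [3,5] S/N   >
      [3,4] "heard" : (S/N)/S
      [4,5] "cat" : S
  [5,7] N   >
    [5,6] "idea" : N/NP
    [6,7] "quickly" : NP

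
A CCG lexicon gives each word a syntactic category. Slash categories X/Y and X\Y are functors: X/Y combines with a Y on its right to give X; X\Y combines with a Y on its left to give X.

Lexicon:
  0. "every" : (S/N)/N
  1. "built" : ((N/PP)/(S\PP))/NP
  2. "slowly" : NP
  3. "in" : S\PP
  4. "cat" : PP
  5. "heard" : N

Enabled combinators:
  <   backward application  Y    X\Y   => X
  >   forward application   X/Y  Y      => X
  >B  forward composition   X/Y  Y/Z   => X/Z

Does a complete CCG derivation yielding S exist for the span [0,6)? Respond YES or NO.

[0,6] S   >
  [0,5] S/N   >
    [0,1] "every" : (S/N)/N
    [1,5] N   >
      [1,4] N/PP   >
        [1,3] (N/PP)/(S\PP)   >
          [1,2] "built" : ((N/PP)/(S\PP))/NP
          [2,3] "slowly" : NP
        [3,4] "in" : S\PP
      [4,5] "cat" : PP
  [5,6] "heard" : N

YES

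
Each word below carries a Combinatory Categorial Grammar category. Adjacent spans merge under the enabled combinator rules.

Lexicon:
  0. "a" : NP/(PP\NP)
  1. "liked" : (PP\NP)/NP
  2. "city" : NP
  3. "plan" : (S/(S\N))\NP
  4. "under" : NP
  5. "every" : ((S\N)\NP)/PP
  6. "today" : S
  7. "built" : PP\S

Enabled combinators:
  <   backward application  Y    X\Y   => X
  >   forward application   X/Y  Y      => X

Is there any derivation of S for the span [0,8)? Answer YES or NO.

[0,8] S   >
  [0,4] S/(S\N)   <
    [0,3] NP   >
      [0,1] "a" : NP/(PP\NP)
      [1,3] PP\NP   >
        [1,2] "liked" : (PP\NP)/NP
        [2,3] "city" : NP
    [3,4] "plan" : (S/(S\N))\NP
  [4,8] S\N   <
    [4,5] "under" : NP
    [5,8] (S\N)\NP   >
      [5,6] "every" : ((S\N)\NP)/PP
      [6,8] PP   <
        [6,7] "today" : S
        [7,8] "built" : PP\S

YES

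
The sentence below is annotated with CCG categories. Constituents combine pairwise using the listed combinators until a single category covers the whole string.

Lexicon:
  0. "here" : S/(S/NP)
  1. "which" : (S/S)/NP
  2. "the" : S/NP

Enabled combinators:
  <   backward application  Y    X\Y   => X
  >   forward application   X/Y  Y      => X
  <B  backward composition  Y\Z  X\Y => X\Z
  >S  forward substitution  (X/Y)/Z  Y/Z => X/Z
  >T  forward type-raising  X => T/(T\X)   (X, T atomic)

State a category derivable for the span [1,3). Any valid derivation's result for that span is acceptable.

S/NP

[0,3] S   >
  [0,1] "here" : S/(S/NP)
  [1,3] S/NP   >S
    [1,2] "which" : (S/S)/NP
    [2,3] "the" : S/NP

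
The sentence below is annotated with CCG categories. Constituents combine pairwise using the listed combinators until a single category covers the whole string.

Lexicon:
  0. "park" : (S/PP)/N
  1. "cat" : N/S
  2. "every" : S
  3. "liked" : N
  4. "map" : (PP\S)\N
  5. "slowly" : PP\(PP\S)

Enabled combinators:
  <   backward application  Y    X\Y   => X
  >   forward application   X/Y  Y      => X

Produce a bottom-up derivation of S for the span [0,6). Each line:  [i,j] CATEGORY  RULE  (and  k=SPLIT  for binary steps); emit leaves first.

[0,6] S   >
  [0,3] S/PP   >
    [0,1] "park" : (S/PP)/N
    [1,3] N   >
      [1,2] "cat" : N/S
      [2,3] "every" : S
  [3,6] PP   <
    [3,5] PP\S   <
      [3,4] "liked" : N
      [4,5] "map" : (PP\S)\N
    [5,6] "slowly" : PP\(PP\S)

[0,1] (S/PP)/N  lex  "park"
[1,2] N/S  lex  "cat"
[2,3] S  lex  "every"
[1,3] N  >  k=2
[0,3] S/PP  >  k=1
[3,4] N  lex  "liked"
[4,5] (PP\S)\N  lex  "map"
[3,5] PP\S  <  k=4
[5,6] PP\(PP\S)  lex  "slowly"
[3,6] PP  <  k=5
[0,6] S  >  k=3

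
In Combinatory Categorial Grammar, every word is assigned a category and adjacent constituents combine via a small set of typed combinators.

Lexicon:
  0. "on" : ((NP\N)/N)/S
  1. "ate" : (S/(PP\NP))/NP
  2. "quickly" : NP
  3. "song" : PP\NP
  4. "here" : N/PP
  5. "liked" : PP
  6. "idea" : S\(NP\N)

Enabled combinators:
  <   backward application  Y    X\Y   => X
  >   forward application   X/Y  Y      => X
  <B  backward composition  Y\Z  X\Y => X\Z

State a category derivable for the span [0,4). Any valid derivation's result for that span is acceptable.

[0,7] S   <
  [0,6] NP\N   >
    [0,4] (NP\N)/N   >
      [0,1] "on" : ((NP\N)/N)/S
      [1,4] S   >
        [1,3] S/(PP\NP)   >
          [1,2] "ate" : (S/(PP\NP))/NP
          [2,3] "quickly" : NP
        [3,4] "song" : PP\NP
    [4,6] N   >
      [4,5] "here" : N/PP
      [5,6] "liked" : PP
  [6,7] "idea" : S\(NP\N)

(NP\N)/N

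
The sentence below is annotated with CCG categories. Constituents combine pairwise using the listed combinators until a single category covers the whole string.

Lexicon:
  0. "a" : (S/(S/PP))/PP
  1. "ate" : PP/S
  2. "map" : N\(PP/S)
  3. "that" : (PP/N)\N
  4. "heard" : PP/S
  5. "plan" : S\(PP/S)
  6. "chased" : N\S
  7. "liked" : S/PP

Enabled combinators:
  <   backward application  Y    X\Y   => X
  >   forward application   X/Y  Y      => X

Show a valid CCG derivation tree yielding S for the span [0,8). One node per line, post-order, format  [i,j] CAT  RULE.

[0,8] S   >
  [0,7] S/(S/PP)   >
    [0,1] "a" : (S/(S/PP))/PP
    [1,7] PP   >
      [1,4] PP/N   <
        [1,3] N   <
          [1,2] "ate" : PP/S
          [2,3] "map" : N\(PP/S)
        [3,4] "that" : (PP/N)\N
      [4,7] N   <
        [4,6] S   <
          [4,5] "heard" : PP/S
          [5,6] "plan" : S\(PP/S)
        [6,7] "chased" : N\S
  [7,8] "liked" : S/PP

[0,1] (S/(S/PP))/PP  lex  "a"
[1,2] PP/S  lex  "ate"
[2,3] N\(PP/S)  lex  "map"
[1,3] N  <  k=2
[3,4] (PP/N)\N  lex  "that"
[1,4] PP/N  <  k=3
[4,5] PP/S  lex  "heard"
[5,6] S\(PP/S)  lex  "plan"
[4,6] S  <  k=5
[6,7] N\S  lex  "chased"
[4,7] N  <  k=6
[1,7] PP  >  k=4
[0,7] S/(S/PP)  >  k=1
[7,8] S/PP  lex  "liked"
[0,8] S  >  k=7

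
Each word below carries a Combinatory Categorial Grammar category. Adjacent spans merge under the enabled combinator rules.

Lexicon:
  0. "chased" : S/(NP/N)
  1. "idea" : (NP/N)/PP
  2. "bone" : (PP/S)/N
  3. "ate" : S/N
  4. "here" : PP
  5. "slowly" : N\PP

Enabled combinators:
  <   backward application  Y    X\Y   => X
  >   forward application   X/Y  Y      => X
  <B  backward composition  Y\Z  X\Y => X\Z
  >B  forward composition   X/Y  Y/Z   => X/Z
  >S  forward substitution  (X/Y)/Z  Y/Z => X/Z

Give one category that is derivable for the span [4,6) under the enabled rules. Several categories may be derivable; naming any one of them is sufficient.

[0,6] S   >
  [0,1] "chased" : S/(NP/N)
  [1,6] NP/N   >
    [1,2] "idea" : (NP/N)/PP
    [2,6] PP   >
      [2,4] PP/N   >S
        [2,3] "bone" : (PP/S)/N
        [3,4] "ate" : S/N
      [4,6] N   <
        [4,5] "here" : PP
        [5,6] "slowly" : N\PP

N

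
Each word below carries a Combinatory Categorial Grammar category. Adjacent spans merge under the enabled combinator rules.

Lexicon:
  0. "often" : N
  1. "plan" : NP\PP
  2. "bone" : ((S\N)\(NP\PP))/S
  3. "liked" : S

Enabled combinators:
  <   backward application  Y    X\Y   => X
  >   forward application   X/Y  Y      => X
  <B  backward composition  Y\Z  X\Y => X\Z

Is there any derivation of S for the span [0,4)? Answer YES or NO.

[0,4] S   <
  [0,1] "often" : N
  [1,4] S\N   <
    [1,2] "plan" : NP\PP
    [2,4] (S\N)\(NP\PP)   >
      [2,3] "bone" : ((S\N)\(NP\PP))/S
      [3,4] "liked" : S

YES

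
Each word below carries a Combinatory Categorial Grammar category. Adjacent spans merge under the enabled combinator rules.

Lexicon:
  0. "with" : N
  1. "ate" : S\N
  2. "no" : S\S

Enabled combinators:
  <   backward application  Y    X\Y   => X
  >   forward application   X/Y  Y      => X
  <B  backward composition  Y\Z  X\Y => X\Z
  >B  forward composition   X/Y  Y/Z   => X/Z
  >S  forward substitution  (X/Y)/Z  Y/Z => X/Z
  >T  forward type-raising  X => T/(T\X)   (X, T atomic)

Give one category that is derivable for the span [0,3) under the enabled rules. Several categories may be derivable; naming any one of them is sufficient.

S

[0,3] S   >
  [0,1] S/(S\N)   >T
    [0,1] "with" : N
  [1,3] S\N   <B
    [1,2] "ate" : S\N
    [2,3] "no" : S\S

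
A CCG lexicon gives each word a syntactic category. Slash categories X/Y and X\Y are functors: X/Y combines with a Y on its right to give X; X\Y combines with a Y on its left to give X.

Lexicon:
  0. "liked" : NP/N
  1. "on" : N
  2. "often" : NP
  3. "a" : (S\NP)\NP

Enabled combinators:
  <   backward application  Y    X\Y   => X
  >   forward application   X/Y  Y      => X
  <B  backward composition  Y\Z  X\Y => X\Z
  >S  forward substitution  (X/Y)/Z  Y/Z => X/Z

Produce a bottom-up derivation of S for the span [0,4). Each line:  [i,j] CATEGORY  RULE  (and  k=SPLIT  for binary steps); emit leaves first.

[0,1] NP/N  lex  "liked"
[1,2] N  lex  "on"
[0,2] NP  >  k=1
[2,3] NP  lex  "often"
[3,4] (S\NP)\NP  lex  "a"
[2,4] S\NP  <  k=3
[0,4] S  <  k=2

[0,4] S   <
  [0,2] NP   >
    [0,1] "liked" : NP/N
    [1,2] "on" : N
  [2,4] S\NP   <
    [2,3] "often" : NP
    [3,4] "a" : (S\NP)\NP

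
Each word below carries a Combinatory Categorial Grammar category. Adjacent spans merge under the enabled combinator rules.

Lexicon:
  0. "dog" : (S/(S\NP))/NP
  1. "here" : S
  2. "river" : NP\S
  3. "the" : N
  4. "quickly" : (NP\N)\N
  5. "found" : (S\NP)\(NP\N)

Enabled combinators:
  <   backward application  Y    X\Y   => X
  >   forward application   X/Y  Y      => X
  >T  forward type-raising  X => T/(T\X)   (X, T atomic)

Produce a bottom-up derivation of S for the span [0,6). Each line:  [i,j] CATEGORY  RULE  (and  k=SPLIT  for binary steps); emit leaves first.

[0,6] S   >
  [0,3] S/(S\NP)   >
    [0,1] "dog" : (S/(S\NP))/NP
    [1,3] NP   >
      [1,2] NP/(NP\S)   >T
        [1,2] "here" : S
      [2,3] "river" : NP\S
  [3,6] S\NP   <
    [3,5] NP\N   <
      [3,4] "the" : N
      [4,5] "quickly" : (NP\N)\N
    [5,6] "found" : (S\NP)\(NP\N)

[0,1] (S/(S\NP))/NP  lex  "dog"
[1,2] S  lex  "here"
[1,2] NP/(NP\S)  >T
[2,3] NP\S  lex  "river"
[1,3] NP  >  k=2
[0,3] S/(S\NP)  >  k=1
[3,4] N  lex  "the"
[4,5] (NP\N)\N  lex  "quickly"
[3,5] NP\N  <  k=4
[5,6] (S\NP)\(NP\N)  lex  "found"
[3,6] S\NP  <  k=5
[0,6] S  >  k=3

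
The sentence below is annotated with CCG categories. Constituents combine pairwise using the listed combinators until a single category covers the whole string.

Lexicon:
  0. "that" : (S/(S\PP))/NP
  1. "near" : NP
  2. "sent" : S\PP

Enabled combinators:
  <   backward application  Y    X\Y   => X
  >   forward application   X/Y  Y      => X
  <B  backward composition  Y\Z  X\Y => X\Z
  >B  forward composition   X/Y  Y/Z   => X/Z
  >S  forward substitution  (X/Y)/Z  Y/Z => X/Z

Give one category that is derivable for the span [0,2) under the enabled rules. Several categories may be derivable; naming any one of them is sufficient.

S/(S\PP)

[0,3] S   >
  [0,2] S/(S\PP)   >
    [0,1] "that" : (S/(S\PP))/NP
    [1,2] "near" : NP
  [2,3] "sent" : S\PP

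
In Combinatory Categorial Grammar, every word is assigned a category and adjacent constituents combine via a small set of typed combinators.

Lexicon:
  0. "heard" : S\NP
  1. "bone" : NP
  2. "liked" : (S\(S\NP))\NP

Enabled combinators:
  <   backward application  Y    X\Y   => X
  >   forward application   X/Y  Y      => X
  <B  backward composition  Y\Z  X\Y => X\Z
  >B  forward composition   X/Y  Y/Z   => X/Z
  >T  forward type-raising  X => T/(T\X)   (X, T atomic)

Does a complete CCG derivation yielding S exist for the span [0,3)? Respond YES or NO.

YES

[0,3] S   <
  [0,1] "heard" : S\NP
  [1,3] S\(S\NP)   <
    [1,2] "bone" : NP
    [2,3] "liked" : (S\(S\NP))\NP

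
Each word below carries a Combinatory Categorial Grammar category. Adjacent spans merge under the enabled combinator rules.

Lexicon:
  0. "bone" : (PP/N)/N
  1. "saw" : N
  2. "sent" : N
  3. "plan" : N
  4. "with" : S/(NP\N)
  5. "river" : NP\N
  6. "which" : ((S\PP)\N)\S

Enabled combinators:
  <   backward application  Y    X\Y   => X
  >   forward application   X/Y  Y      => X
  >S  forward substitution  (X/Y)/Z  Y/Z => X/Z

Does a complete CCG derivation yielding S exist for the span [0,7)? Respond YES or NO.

YES

[0,7] S   <
  [0,3] PP   >
    [0,2] PP/N   >
      [0,1] "bone" : (PP/N)/N
      [1,2] "saw" : N
    [2,3] "sent" : N
  [3,7] S\PP   <
    [3,4] "plan" : N
    [4,7] (S\PP)\N   <
      [4,6] S   >
        [4,5] "with" : S/(NP\N)
        [5,6] "river" : NP\N
      [6,7] "which" : ((S\PP)\N)\S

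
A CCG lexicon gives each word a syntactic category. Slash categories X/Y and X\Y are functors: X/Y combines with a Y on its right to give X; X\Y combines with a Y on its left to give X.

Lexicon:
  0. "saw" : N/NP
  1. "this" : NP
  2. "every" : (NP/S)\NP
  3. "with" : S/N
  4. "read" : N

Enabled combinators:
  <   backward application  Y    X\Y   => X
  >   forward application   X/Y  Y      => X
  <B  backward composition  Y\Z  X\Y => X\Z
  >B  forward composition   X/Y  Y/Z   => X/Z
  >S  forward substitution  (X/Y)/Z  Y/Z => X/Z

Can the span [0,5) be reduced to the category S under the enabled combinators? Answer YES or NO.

N/NP NP (NP/S)\NP S/N N
CKY chart[0,5] = {N}; S ∉ chart

NO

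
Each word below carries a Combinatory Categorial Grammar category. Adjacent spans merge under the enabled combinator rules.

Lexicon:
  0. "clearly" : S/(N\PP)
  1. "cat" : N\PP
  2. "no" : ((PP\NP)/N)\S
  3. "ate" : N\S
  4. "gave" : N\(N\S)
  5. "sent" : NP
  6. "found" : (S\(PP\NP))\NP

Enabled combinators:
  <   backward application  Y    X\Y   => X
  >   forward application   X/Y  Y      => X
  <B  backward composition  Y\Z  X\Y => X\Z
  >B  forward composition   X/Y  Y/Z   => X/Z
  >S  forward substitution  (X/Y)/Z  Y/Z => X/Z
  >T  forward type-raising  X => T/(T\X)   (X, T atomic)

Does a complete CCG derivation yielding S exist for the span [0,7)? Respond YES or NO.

YES

[0,7] S   <
  [0,5] PP\NP   >
    [0,3] (PP\NP)/N   <
      [0,2] S   >
        [0,1] "clearly" : S/(N\PP)
        [1,2] "cat" : N\PP
      [2,3] "no" : ((PP\NP)/N)\S
    [3,5] N   <
      [3,4] "ate" : N\S
      [4,5] "gave" : N\(N\S)
  [5,7] S\(PP\NP)   <
    [5,6] "sent" : NP
    [6,7] "found" : (S\(PP\NP))\NP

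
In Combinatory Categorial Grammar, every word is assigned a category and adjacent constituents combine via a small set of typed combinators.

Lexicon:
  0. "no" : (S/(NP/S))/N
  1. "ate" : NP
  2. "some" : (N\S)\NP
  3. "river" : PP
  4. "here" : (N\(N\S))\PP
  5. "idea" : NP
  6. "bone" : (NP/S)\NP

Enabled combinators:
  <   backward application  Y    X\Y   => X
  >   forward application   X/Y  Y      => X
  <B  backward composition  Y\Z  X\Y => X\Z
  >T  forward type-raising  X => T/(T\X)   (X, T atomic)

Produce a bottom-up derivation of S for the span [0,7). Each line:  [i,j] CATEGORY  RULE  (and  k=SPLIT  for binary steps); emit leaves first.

[0,7] S   >
  [0,5] S/(NP/S)   >
    [0,1] "no" : (S/(NP/S))/N
    [1,5] N   <
      [1,3] N\S   <
        [1,2] "ate" : NP
        [2,3] "some" : (N\S)\NP
      [3,5] N\(N\S)   <
        [3,4] "river" : PP
        [4,5] "here" : (N\(N\S))\PP
  [5,7] NP/S   <
    [5,6] "idea" : NP
    [6,7] "bone" : (NP/S)\NP

[0,1] (S/(NP/S))/N  lex  "no"
[1,2] NP  lex  "ate"
[2,3] (N\S)\NP  lex  "some"
[1,3] N\S  <  k=2
[3,4] PP  lex  "river"
[4,5] (N\(N\S))\PP  lex  "here"
[3,5] N\(N\S)  <  k=4
[1,5] N  <  k=3
[0,5] S/(NP/S)  >  k=1
[5,6] NP  lex  "idea"
[6,7] (NP/S)\NP  lex  "bone"
[5,7] NP/S  <  k=6
[0,7] S  >  k=5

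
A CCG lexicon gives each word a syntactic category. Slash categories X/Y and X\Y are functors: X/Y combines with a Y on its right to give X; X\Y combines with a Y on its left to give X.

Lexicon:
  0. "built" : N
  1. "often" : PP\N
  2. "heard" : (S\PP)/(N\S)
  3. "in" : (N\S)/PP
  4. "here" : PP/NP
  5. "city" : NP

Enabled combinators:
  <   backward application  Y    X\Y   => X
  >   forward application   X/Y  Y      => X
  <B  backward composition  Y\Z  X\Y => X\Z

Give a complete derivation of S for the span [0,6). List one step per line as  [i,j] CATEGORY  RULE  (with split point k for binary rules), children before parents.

[0,1] N  lex  "built"
[1,2] PP\N  lex  "often"
[0,2] PP  <  k=1
[2,3] (S\PP)/(N\S)  lex  "heard"
[3,4] (N\S)/PP  lex  "in"
[4,5] PP/NP  lex  "here"
[5,6] NP  lex  "city"
[4,6] PP  >  k=5
[3,6] N\S  >  k=4
[2,6] S\PP  >  k=3
[0,6] S  <  k=2

[0,6] S   <
  [0,2] PP   <
    [0,1] "built" : N
    [1,2] "often" : PP\N
  [2,6] S\PP   >
    [2,3] "heard" : (S\PP)/(N\S)
    [3,6] N\S   >
      [3,4] "in" : (N\S)/PP
      [4,6] PP   >
        [4,5] "here" : PP/NP
        [5,6] "city" : NP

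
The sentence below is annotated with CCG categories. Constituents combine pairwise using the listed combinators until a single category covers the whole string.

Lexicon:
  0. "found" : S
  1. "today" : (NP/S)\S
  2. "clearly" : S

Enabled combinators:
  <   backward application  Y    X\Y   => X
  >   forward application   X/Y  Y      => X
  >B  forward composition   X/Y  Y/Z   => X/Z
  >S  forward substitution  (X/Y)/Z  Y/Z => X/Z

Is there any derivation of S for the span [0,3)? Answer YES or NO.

S (NP/S)\S S
CKY chart[0,3] = {NP}; S ∉ chart

NO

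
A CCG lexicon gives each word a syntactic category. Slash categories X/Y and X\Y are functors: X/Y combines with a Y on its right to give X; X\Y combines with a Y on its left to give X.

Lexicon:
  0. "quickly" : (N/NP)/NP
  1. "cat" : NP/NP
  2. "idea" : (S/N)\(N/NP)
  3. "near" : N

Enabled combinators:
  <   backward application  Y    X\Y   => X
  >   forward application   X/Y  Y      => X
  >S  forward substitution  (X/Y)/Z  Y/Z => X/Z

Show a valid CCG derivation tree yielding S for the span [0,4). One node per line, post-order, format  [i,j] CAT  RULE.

[0,1] (N/NP)/NP  lex  "quickly"
[1,2] NP/NP  lex  "cat"
[0,2] N/NP  >S  k=1
[2,3] (S/N)\(N/NP)  lex  "idea"
[0,3] S/N  <  k=2
[3,4] N  lex  "near"
[0,4] S  >  k=3

[0,4] S   >
  [0,3] S/N   <
    [0,2] N/NP   >S
      [0,1] "quickly" : (N/NP)/NP
      [1,2] "cat" : NP/NP
    [2,3] "idea" : (S/N)\(N/NP)
  [3,4] "near" : N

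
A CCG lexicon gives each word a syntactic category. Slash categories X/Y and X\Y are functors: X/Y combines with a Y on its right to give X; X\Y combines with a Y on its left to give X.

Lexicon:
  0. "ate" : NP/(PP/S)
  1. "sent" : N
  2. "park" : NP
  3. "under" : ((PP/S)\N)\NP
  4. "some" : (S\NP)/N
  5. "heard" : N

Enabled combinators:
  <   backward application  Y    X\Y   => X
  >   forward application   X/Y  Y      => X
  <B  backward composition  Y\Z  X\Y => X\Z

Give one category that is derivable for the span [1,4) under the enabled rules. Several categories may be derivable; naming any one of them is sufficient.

PP/S

[0,6] S   <
  [0,4] NP   >
    [0,1] "ate" : NP/(PP/S)
    [1,4] PP/S   <
      [1,2] "sent" : N
      [2,4] (PP/S)\N   <
        [2,3] "park" : NP
        [3,4] "under" : ((PP/S)\N)\NP
  [4,6] S\NP   >
    [4,5] "some" : (S\NP)/N
    [5,6] "heard" : N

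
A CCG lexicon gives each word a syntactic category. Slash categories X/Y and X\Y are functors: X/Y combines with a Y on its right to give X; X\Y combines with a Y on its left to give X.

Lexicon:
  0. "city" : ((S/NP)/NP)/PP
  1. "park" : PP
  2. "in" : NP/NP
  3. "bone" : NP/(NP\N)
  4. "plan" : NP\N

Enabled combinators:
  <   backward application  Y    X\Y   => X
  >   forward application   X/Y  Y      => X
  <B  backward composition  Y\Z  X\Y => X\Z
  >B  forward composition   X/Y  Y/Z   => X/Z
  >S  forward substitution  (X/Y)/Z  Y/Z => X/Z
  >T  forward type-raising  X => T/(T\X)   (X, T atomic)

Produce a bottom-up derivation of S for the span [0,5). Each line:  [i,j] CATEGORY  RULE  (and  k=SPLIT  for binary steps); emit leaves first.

[0,5] S   >
  [0,3] S/NP   >S
    [0,2] (S/NP)/NP   >
      [0,1] "city" : ((S/NP)/NP)/PP
      [1,2] "park" : PP
    [2,3] "in" : NP/NP
  [3,5] NP   >
    [3,4] "bone" : NP/(NP\N)
    [4,5] "plan" : NP\N

[0,1] ((S/NP)/NP)/PP  lex  "city"
[1,2] PP  lex  "park"
[0,2] (S/NP)/NP  >  k=1
[2,3] NP/NP  lex  "in"
[0,3] S/NP  >S  k=2
[3,4] NP/(NP\N)  lex  "bone"
[4,5] NP\N  lex  "plan"
[3,5] NP  >  k=4
[0,5] S  >  k=3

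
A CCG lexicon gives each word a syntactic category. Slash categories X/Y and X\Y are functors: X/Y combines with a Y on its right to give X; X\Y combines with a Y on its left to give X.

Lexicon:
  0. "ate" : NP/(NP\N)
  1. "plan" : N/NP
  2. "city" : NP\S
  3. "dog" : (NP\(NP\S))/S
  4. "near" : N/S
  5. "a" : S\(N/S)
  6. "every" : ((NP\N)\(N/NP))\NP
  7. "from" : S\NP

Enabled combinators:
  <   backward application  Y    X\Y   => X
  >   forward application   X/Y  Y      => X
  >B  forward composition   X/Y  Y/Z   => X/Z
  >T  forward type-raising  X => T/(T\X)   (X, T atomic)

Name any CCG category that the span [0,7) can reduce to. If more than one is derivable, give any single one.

NP

[0,8] S   <
  [0,7] NP   >
    [0,1] "ate" : NP/(NP\N)
    [1,7] NP\N   <
      [1,2] "plan" : N/NP
      [2,7] (NP\N)\(N/NP)   <
        [2,6] NP   <
          [2,3] "city" : NP\S
          [3,6] NP\(NP\S)   >
            [3,4] "dog" : (NP\(NP\S))/S
            [4,6] S   <
              [4,5] "near" : N/S
              [5,6] "a" : S\(N/S)
        [6,7] "every" : ((NP\N)\(N/NP))\NP
  [7,8] "from" : S\NP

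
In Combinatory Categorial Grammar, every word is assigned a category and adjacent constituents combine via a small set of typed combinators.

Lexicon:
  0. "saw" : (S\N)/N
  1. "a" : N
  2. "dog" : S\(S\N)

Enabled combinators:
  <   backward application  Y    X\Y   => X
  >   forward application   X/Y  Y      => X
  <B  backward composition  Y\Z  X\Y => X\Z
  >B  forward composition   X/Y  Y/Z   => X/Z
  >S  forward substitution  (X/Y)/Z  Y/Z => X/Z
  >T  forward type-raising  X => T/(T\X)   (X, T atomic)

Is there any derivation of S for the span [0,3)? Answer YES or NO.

[0,3] S   <
  [0,2] S\N   >
    [0,1] "saw" : (S\N)/N
    [1,2] "a" : N
  [2,3] "dog" : S\(S\N)

YES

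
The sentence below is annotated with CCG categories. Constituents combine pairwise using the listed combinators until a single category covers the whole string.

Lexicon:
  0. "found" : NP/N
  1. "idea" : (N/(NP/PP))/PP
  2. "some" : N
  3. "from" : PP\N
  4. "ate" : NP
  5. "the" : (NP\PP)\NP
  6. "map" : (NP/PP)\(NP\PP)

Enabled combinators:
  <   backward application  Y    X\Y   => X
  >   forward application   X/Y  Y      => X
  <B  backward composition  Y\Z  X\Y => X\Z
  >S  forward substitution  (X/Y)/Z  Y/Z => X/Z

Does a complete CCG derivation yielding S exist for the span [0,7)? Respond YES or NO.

NO

NP/N (N/(NP/PP))/PP N PP\N NP (NP\PP)\NP (NP/PP)\(NP\PP)
CKY chart[0,7] = {NP}; S ∉ chart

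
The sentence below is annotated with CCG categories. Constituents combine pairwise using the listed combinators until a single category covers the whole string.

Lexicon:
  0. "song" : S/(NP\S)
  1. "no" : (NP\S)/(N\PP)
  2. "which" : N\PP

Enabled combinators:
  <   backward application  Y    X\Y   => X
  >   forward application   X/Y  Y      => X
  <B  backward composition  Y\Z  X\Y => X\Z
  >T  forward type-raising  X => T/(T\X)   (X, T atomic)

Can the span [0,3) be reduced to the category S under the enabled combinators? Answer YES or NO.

[0,3] S   >
  [0,1] "song" : S/(NP\S)
  [1,3] NP\S   >
    [1,2] "no" : (NP\S)/(N\PP)
    [2,3] "which" : N\PP

YES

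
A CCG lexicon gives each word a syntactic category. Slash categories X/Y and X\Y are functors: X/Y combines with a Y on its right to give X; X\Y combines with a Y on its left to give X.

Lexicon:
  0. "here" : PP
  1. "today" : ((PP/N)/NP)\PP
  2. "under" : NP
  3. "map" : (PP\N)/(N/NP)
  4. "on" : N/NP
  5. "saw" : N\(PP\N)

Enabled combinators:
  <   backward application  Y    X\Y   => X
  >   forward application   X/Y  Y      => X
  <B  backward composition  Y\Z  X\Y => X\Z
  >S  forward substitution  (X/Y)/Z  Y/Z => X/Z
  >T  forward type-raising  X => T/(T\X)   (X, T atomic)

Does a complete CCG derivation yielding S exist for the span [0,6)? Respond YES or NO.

NO

PP ((PP/N)/NP)\PP NP (PP\N)/(N/NP) N/NP N\(PP\N)
CKY chart[0,6] = {N/(N\PP), NP/(NP\PP), PP, PP/(PP\PP), S/(S\PP)}; S ∉ chart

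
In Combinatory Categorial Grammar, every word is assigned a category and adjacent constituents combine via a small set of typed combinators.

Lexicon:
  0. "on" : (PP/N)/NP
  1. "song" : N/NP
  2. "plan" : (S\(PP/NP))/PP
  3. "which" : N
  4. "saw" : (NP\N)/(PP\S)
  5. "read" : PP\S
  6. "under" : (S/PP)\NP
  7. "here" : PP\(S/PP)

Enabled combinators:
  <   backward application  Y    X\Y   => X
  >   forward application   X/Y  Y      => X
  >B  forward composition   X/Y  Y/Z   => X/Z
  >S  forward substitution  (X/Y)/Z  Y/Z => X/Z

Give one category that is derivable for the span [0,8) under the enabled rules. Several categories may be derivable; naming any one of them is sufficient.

[0,8] S   <
  [0,2] PP/NP   >S
    [0,1] "on" : (PP/N)/NP
    [1,2] "song" : N/NP
  [2,8] S\(PP/NP)   >
    [2,3] "plan" : (S\(PP/NP))/PP
    [3,8] PP   <
      [3,7] S/PP   <
        [3,6] NP   <
          [3,4] "which" : N
          [4,6] NP\N   >
            [4,5] "saw" : (NP\N)/(PP\S)
            [5,6] "read" : PP\S
        [6,7] "under" : (S/PP)\NP
      [7,8] "here" : PP\(S/PP)

S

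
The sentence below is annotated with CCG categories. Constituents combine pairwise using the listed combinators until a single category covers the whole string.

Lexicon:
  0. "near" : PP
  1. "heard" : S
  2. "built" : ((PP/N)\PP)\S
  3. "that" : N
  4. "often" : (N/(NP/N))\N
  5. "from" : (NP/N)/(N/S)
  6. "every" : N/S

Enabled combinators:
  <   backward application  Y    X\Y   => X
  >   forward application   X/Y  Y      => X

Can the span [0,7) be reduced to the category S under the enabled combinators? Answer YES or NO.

NO

PP S ((PP/N)\PP)\S N (N/(NP/N))\N (NP/N)/(N/S) N/S
CKY chart[0,7] = {PP}; S ∉ chart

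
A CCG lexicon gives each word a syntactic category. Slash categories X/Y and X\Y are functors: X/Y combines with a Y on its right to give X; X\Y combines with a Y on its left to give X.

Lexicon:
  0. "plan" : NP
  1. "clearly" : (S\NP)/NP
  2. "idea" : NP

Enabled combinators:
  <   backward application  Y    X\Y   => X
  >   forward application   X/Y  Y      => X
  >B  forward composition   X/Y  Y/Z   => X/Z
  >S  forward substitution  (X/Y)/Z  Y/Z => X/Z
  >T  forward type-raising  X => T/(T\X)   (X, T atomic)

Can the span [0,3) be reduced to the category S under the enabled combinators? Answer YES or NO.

[0,3] S   <
  [0,1] "plan" : NP
  [1,3] S\NP   >
    [1,2] "clearly" : (S\NP)/NP
    [2,3] "idea" : NP

YES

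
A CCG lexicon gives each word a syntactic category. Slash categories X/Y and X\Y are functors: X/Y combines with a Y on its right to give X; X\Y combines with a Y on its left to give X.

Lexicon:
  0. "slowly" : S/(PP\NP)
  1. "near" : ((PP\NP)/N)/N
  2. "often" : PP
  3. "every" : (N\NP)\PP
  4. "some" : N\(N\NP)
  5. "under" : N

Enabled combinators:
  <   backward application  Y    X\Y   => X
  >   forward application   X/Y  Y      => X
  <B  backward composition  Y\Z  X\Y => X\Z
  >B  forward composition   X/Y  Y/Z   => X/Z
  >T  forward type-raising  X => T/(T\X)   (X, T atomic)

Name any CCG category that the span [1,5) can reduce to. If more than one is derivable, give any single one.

(PP\NP)/N

[0,6] S   >
  [0,1] "slowly" : S/(PP\NP)
  [1,6] PP\NP   >
    [1,5] (PP\NP)/N   >
      [1,2] "near" : ((PP\NP)/N)/N
      [2,5] N   <
        [2,4] N\NP   <
          [2,3] "often" : PP
          [3,4] "every" : (N\NP)\PP
        [4,5] "some" : N\(N\NP)
    [5,6] "under" : N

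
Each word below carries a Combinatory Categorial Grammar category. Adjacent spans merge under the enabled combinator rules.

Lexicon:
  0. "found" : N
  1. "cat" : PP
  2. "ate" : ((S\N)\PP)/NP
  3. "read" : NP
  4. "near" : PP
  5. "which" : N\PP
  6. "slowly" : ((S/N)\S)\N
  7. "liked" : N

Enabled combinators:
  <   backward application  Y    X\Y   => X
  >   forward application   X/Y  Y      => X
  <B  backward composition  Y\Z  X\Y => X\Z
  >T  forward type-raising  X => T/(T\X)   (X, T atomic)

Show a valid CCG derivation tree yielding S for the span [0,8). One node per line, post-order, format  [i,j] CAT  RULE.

[0,8] S   >
  [0,7] S/N   <
    [0,4] S   <
      [0,1] "found" : N
      [1,4] S\N   <
        [1,2] "cat" : PP
        [2,4] (S\N)\PP   >
          [2,3] "ate" : ((S\N)\PP)/NP
          [3,4] "read" : NP
    [4,7] (S/N)\S   <
      [4,6] N   >
        [4,5] N/(N\PP)   >T
          [4,5] "near" : PP
        [5,6] "which" : N\PP
      [6,7] "slowly" : ((S/N)\S)\N
  [7,8] "liked" : N

[0,1] N  lex  "found"
[1,2] PP  lex  "cat"
[2,3] ((S\N)\PP)/NP  lex  "ate"
[3,4] NP  lex  "read"
[2,4] (S\N)\PP  >  k=3
[1,4] S\N  <  k=2
[0,4] S  <  k=1
[4,5] PP  lex  "near"
[4,5] N/(N\PP)  >T
[5,6] N\PP  lex  "which"
[4,6] N  >  k=5
[6,7] ((S/N)\S)\N  lex  "slowly"
[4,7] (S/N)\S  <  k=6
[0,7] S/N  <  k=4
[7,8] N  lex  "liked"
[0,8] S  >  k=7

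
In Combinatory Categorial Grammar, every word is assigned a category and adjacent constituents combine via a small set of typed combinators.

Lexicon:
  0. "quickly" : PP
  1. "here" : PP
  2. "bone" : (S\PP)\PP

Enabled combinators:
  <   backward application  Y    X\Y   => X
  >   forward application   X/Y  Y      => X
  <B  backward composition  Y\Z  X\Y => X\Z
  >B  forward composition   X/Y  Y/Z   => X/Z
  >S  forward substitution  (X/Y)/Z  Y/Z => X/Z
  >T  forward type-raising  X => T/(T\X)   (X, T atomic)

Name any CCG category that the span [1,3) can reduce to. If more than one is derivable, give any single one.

S\PP

[0,3] S   >
  [0,1] S/(S\PP)   >T
    [0,1] "quickly" : PP
  [1,3] S\PP   <
    [1,2] "here" : PP
    [2,3] "bone" : (S\PP)\PP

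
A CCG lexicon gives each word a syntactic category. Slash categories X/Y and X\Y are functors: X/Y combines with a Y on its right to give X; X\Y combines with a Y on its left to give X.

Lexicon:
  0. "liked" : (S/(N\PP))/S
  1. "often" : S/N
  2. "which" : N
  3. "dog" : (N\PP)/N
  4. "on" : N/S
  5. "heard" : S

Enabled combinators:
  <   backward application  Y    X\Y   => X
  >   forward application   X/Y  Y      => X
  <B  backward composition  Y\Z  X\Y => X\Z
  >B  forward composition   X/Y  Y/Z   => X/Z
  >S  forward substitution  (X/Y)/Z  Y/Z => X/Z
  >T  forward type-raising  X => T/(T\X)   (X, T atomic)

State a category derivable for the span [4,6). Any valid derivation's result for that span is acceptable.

N

[0,6] S   >
  [0,3] S/(N\PP)   >
    [0,1] "liked" : (S/(N\PP))/S
    [1,3] S   >
      [1,2] "often" : S/N
      [2,3] "which" : N
  [3,6] N\PP   >
    [3,4] "dog" : (N\PP)/N
    [4,6] N   >
      [4,5] "on" : N/S
      [5,6] "heard" : S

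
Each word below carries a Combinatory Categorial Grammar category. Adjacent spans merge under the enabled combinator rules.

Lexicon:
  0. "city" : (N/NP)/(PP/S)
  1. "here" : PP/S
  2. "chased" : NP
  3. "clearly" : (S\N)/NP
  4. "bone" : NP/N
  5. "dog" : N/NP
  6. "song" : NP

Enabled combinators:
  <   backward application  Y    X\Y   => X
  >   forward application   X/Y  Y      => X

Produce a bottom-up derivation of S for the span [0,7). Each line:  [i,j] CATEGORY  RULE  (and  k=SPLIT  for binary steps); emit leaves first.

[0,7] S   <
  [0,3] N   >
    [0,2] N/NP   >
      [0,1] "city" : (N/NP)/(PP/S)
      [1,2] "here" : PP/S
    [2,3] "chased" : NP
  [3,7] S\N   >
    [3,4] "clearly" : (S\N)/NP
    [4,7] NP   >
      [4,5] "bone" : NP/N
      [5,7] N   >
        [5,6] "dog" : N/NP
        [6,7] "song" : NP

[0,1] (N/NP)/(PP/S)  lex  "city"
[1,2] PP/S  lex  "here"
[0,2] N/NP  >  k=1
[2,3] NP  lex  "chased"
[0,3] N  >  k=2
[3,4] (S\N)/NP  lex  "clearly"
[4,5] NP/N  lex  "bone"
[5,6] N/NP  lex  "dog"
[6,7] NP  lex  "song"
[5,7] N  >  k=6
[4,7] NP  >  k=5
[3,7] S\N  >  k=4
[0,7] S  <  k=3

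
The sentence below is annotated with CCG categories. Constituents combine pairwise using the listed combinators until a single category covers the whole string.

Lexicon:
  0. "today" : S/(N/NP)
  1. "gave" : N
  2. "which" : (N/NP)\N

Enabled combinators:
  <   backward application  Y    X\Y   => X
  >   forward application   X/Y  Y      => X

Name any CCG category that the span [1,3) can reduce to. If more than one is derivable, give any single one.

N/NP

[0,3] S   >
  [0,1] "today" : S/(N/NP)
  [1,3] N/NP   <
    [1,2] "gave" : N
    [2,3] "which" : (N/NP)\N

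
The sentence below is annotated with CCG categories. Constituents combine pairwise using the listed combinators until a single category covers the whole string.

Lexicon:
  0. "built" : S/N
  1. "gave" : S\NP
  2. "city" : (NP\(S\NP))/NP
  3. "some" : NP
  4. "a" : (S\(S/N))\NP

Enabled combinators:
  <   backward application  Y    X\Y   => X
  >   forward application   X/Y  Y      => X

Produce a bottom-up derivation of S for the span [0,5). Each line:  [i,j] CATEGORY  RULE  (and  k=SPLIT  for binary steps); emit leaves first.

[0,1] S/N  lex  "built"
[1,2] S\NP  lex  "gave"
[2,3] (NP\(S\NP))/NP  lex  "city"
[3,4] NP  lex  "some"
[2,4] NP\(S\NP)  >  k=3
[1,4] NP  <  k=2
[4,5] (S\(S/N))\NP  lex  "a"
[1,5] S\(S/N)  <  k=4
[0,5] S  <  k=1

[0,5] S   <
  [0,1] "built" : S/N
  [1,5] S\(S/N)   <
    [1,4] NP   <
      [1,2] "gave" : S\NP
      [2,4] NP\(S\NP)   >
        [2,3] "city" : (NP\(S\NP))/NP
        [3,4] "some" : NP
    [4,5] "a" : (S\(S/N))\NP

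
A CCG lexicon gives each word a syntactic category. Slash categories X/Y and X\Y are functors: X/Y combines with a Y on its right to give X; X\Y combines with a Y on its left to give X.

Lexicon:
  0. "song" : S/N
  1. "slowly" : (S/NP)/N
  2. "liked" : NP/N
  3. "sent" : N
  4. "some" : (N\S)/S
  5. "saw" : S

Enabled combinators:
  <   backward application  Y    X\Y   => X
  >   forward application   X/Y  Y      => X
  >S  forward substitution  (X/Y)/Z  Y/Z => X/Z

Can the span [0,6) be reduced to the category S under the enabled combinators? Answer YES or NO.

YES

[0,6] S   >
  [0,1] "song" : S/N
  [1,6] N   <
    [1,4] S   >
      [1,3] S/N   >S
        [1,2] "slowly" : (S/NP)/N
        [2,3] "liked" : NP/N
      [3,4] "sent" : N
    [4,6] N\S   >
      [4,5] "some" : (N\S)/S
      [5,6] "saw" : S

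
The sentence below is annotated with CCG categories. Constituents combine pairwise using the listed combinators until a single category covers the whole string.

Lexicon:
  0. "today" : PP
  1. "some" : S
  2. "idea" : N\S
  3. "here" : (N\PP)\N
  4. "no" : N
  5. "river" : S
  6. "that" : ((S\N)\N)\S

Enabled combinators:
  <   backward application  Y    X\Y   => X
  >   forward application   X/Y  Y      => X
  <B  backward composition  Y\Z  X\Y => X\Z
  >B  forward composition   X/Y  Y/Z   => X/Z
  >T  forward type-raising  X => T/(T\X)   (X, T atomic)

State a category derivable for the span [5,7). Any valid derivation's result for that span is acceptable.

(S\N)\N

[0,7] S   >
  [0,1] S/(S\PP)   >T
    [0,1] "today" : PP
  [1,7] S\PP   <B
    [1,4] N\PP   <
      [1,3] N   <
        [1,2] "some" : S
        [2,3] "idea" : N\S
      [3,4] "here" : (N\PP)\N
    [4,7] S\N   <
      [4,5] "no" : N
      [5,7] (S\N)\N   <
        [5,6] "river" : S
        [6,7] "that" : ((S\N)\N)\S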